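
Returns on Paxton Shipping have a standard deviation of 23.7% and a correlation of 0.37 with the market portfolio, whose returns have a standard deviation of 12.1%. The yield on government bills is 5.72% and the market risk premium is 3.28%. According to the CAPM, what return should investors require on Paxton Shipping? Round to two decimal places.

β = ρ × σ_i / σ_m = 0.37 × 23.7% / 12.1% = 0.7247
E(R) = 5.72% + 0.7247 × 3.28% = 8.10%

8.10%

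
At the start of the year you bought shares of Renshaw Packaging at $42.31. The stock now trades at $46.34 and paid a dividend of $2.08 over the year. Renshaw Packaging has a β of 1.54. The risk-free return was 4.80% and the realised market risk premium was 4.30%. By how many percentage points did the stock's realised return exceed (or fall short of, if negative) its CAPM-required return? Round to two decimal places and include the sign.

Realised HPR = (P1 + D1 − P0) / P0 = (46.34 + 2.08 − 42.31) / 42.31 = 6.11 / 42.31 = 14.4410%
CAPM required = R_f + β·MRP = 4.80% + 1.54 × 4.30% = 11.4220%
α = realised − required = 14.4410% − 11.4220% = +3.02%

+3.02%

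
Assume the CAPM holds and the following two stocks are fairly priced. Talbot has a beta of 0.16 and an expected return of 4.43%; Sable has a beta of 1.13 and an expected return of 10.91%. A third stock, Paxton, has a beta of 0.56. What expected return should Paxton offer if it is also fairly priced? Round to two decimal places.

MRP (SML slope) = (10.91% − 4.43%) / (1.13 − 0.16) = 6.48% / 0.97 = 6.6804%
R_f (intercept) = 4.43% − 0.16 × 6.6804% = 3.3611%
E(R_Paxton) = R_f + β × MRP = 3.3611% + 0.56 × 6.6804% = 7.10%

7.10%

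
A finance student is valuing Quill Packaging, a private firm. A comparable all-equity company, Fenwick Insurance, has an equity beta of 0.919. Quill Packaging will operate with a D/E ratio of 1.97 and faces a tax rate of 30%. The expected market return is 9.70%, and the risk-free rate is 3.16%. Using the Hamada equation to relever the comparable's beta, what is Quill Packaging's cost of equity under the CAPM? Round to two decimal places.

17.46%

β_L = β_U × [1 + (1 − t)(D/E)] = 0.919 × [1 + (1 − 0.30) × 1.97]
    = 0.919 × [1 + 0.70 × 1.97] = 0.919 × 2.3790 = 2.1863
MRP = 9.70% − 3.16% = 6.54%
E(R) = R_f + β_L × MRP = 3.16% + 2.1863 × 6.54% = 17.46%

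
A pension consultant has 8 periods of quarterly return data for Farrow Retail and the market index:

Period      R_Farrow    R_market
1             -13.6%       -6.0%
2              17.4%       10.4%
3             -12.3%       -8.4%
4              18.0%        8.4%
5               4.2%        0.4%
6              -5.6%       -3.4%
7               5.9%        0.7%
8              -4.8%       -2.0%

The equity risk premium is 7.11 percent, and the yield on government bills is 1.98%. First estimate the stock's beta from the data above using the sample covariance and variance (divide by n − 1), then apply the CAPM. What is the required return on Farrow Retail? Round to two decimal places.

Mean R_i = (-13.6 + 17.4 − 12.3 + 18.0 + 4.2 − 5.6 + 5.9 − 4.8) / 8 = 1.1500%
Mean R_m = (-6.0 + 10.4 − 8.4 + 8.4 + 0.4 − 3.4 + 0.7 − 2.0) / 8 = 0.0125%
Σ(R_i − R̄_i)(R_m − R̄_m) = 551.4150  ⇒  Cov = 551.4150 / 7 = 78.7736
Σ(R_m − R̄_m)² = 301.4888  ⇒  Var(R_m) = 301.4888 / 7 = 43.0698
β = Cov / Var(R_m) = 78.7736 / 43.0698 = 1.8290
E(R) = R_f + β × MRP = 1.98% + 1.8290 × 7.11% = 14.98%

14.98%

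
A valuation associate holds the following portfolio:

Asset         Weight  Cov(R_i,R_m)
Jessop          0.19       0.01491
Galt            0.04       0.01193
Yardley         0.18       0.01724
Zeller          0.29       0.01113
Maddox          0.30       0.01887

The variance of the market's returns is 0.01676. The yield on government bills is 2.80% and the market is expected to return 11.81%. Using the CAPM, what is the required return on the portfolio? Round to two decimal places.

11.03%

β_Jessop = 0.01491 / 0.01676 = 0.8896
β_Galt = 0.01193 / 0.01676 = 0.7118
β_Yardley = 0.01724 / 0.01676 = 1.0286
β_Zeller = 0.01113 / 0.01676 = 0.6641
β_Maddox = 0.01887 / 0.01676 = 1.1259
β_P = Σ w_i β_i = 0.19×0.8896 + 0.04×0.7118 + 0.18×1.0286 + 0.29×0.6641 + 0.30×1.1259 = 0.9130
MRP = 11.81% − 2.80% = 9.01%
E(R_P) = R_f + β_P × MRP = 2.80% + 0.9130 × 9.01% = 11.03%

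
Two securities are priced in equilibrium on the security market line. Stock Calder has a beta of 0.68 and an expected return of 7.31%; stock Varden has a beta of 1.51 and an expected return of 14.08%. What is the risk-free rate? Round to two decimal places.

Both satisfy E(R) = R_f + β·MRP, so the slope of the SML is
MRP = (14.08% − 7.31%) / (1.51 − 0.68) = 6.77% / 0.83 = 8.1566%
R_f = E(R_Calder) − β_Calder·MRP = 7.31% − 0.68 × 8.1566% = 1.7635%

1.76%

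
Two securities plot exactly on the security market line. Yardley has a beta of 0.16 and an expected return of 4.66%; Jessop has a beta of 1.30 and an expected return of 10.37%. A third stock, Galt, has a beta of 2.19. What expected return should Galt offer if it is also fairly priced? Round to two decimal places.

MRP (SML slope) = (10.37% − 4.66%) / (1.30 − 0.16) = 5.71% / 1.14 = 5.0088%
R_f (intercept) = 4.66% − 0.16 × 5.0088% = 3.8586%
E(R_Galt) = R_f + β × MRP = 3.8586% + 2.19 × 5.0088% = 14.83%

14.83%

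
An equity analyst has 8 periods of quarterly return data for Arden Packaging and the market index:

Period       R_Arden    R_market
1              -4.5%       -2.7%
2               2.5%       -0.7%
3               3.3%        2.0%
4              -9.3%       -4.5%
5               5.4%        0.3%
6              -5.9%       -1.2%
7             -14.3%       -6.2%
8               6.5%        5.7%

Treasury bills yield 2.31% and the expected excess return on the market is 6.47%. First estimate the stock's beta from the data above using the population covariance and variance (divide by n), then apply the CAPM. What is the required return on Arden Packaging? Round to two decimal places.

Mean R_i = (-4.5 + 2.5 + 3.3 − 9.3 + 5.4 − 5.9 − 14.3 + 6.5) / 8 = -2.0375%
Mean R_m = (-2.7 − 0.7 + 2.0 − 4.5 + 0.3 − 1.2 − 6.2 + 5.7) / 8 = -0.9125%
Σ(R_i − R̄_i)(R_m − R̄_m) = 178.3863  ⇒  Cov = 178.3863 / 8 = 22.2983
Σ(R_m − R̄_m)² = 97.8288  ⇒  Var(R_m) = 97.8288 / 8 = 12.2286
β = Cov / Var(R_m) = 22.2983 / 12.2286 = 1.8235
E(R) = R_f + β × MRP = 2.31% + 1.8235 × 6.47% = 14.11%

14.11%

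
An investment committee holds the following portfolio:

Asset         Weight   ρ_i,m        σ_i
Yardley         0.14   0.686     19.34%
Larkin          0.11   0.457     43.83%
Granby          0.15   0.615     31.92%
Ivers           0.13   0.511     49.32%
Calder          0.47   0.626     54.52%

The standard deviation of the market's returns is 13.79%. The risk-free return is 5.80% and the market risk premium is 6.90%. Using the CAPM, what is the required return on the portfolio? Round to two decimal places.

18.97%

β_Yardley = 0.686 × 19.34% / 13.79% = 0.9621
β_Larkin = 0.457 × 43.83% / 13.79% = 1.4525
β_Granby = 0.615 × 31.92% / 13.79% = 1.4236
β_Ivers = 0.511 × 49.32% / 13.79% = 1.8276
β_Calder = 0.626 × 54.52% / 13.79% = 2.4749
β_P = Σ w_i β_i = 0.14×0.9621 + 0.11×1.4525 + 0.15×1.4236 + 0.13×1.8276 + 0.47×2.4749 = 1.9088
E(R_P) = R_f + β_P × MRP = 5.80% + 1.9088 × 6.90% = 18.97%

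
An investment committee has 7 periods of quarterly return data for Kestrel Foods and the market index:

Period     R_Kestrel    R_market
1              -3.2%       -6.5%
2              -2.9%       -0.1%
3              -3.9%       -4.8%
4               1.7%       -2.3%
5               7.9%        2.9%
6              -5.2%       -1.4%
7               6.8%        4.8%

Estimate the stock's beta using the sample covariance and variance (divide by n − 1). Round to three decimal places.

1.040

Mean R_i = (-3.2 − 2.9 − 3.9 + 1.7 + 7.9 − 5.2 + 6.8) / 7 = 0.1714%
Mean R_m = (-6.5 − 0.1 − 4.8 − 2.3 + 2.9 − 1.4 + 4.8) / 7 = -1.0571%
Σ(R_i − R̄_i)(R_m − R̄_m) = 99.9986  ⇒  Cov = 99.9986 / 6 = 16.6664
Σ(R_m − R̄_m)² = 96.1771  ⇒  Var(R_m) = 96.1771 / 6 = 16.0295
β = Cov / Var(R_m) = 16.6664 / 16.0295 = 1.0397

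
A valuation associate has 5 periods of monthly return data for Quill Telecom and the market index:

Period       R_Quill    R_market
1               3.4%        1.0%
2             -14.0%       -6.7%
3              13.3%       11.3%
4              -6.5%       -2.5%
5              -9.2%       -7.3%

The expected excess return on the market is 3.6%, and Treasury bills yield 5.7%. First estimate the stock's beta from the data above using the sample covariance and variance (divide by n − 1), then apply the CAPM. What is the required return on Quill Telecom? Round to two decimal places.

Mean R_i = (3.4 − 14.0 + 13.3 − 6.5 − 9.2) / 5 = -2.6000%
Mean R_m = (1.0 − 6.7 + 11.3 − 2.5 − 7.3) / 5 = -0.8400%
Σ(R_i − R̄_i)(R_m − R̄_m) = 319.9800  ⇒  Cov = 319.9800 / 4 = 79.9950
Σ(R_m − R̄_m)² = 229.5920  ⇒  Var(R_m) = 229.5920 / 4 = 57.3980
β = Cov / Var(R_m) = 79.9950 / 57.3980 = 1.3937
E(R) = R_f + β × MRP = 5.7% + 1.3937 × 3.6% = 10.72%

10.72%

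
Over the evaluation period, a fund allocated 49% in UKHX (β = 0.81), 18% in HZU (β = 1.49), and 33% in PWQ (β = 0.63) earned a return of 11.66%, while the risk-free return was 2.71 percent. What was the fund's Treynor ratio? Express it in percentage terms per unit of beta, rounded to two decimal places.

10.25%

β_P = 0.49×0.81 + 0.18×1.49 + 0.33×0.63 = 0.8730
Treynor = (R_P − R_f) / β_P = (11.66% − 2.71%) / 0.8730 = 8.95% / 0.8730 = 10.25%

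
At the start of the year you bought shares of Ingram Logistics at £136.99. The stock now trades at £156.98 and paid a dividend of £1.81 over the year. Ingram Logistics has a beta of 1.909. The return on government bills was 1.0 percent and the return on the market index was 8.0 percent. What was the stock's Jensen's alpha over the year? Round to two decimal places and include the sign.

Realised HPR = (P1 + D1 − P0) / P0 = (156.98 + 1.81 − 136.99) / 136.99 = 21.80 / 136.99 = 15.9136%
MRP = 8.0% − 1.0% = 7.00%
CAPM required = R_f + β·MRP = 1.0% + 1.909 × 7.0% = 14.3630%
α = realised − required = 15.9136% − 14.3630% = +1.55%

+1.55%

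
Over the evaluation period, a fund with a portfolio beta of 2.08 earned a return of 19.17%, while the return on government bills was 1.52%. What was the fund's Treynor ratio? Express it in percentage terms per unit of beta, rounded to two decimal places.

8.49%

Treynor = (R_P − R_f) / β_P = (19.17% − 1.52%) / 2.0800 = 17.65% / 2.0800 = 8.49%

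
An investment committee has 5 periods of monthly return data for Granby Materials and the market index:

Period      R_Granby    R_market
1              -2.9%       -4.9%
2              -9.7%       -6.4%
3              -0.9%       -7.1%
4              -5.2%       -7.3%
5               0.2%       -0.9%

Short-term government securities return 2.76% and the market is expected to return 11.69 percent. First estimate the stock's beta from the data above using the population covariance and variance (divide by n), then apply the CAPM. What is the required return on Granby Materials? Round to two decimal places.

9.80%

Mean R_i = (-2.9 − 9.7 − 0.9 − 5.2 + 0.2) / 5 = -3.7000%
Mean R_m = (-4.9 − 6.4 − 7.1 − 7.3 − 0.9) / 5 = -5.3200%
Σ(R_i − R̄_i)(R_m − R̄_m) = 22.0400  ⇒  Cov = 22.0400 / 5 = 4.4080
Σ(R_m − R̄_m)² = 27.9680  ⇒  Var(R_m) = 27.9680 / 5 = 5.5936
β = Cov / Var(R_m) = 4.4080 / 5.5936 = 0.7880
MRP = 11.69% − 2.76% = 8.93%
E(R) = R_f + β × MRP = 2.76% + 0.7880 × 8.93% = 9.80%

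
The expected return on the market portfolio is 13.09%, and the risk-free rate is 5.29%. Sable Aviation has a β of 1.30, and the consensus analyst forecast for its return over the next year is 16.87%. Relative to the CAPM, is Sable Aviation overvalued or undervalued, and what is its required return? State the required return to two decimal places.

Undervalued; required return 15.43%

MRP = 13.09% − 5.29% = 7.80%
Required return = R_f + β·MRP = 5.29% + 1.30 × 7.80% = 15.43%
Forecast 16.87% > required 15.43% → the stock plots above the SML → undervalued.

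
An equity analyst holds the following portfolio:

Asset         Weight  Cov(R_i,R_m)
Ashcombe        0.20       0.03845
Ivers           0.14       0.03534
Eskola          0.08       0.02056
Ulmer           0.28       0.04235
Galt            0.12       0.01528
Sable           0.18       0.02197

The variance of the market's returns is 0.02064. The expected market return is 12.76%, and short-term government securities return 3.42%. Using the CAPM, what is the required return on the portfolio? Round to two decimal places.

β_Ashcombe = 0.03845 / 0.02064 = 1.8629
β_Ivers = 0.03534 / 0.02064 = 1.7122
β_Eskola = 0.02056 / 0.02064 = 0.9961
β_Ulmer = 0.04235 / 0.02064 = 2.0518
β_Galt = 0.01528 / 0.02064 = 0.7403
β_Sable = 0.02197 / 0.02064 = 1.0644
β_P = Σ w_i β_i = 0.20×1.8629 + 0.14×1.7122 + 0.08×0.9961 + 0.28×2.0518 + 0.12×0.7403 + 0.18×1.0644 = 1.5469
MRP = 12.76% − 3.42% = 9.34%
E(R_P) = R_f + β_P × MRP = 3.42% + 1.5469 × 9.34% = 17.87%

17.87%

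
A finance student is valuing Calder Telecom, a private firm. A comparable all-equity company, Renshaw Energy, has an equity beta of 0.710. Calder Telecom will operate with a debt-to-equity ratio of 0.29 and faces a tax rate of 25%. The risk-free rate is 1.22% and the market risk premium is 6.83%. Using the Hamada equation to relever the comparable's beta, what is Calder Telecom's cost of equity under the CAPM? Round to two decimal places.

β_L = β_U × [1 + (1 − t)(D/E)] = 0.710 × [1 + (1 − 0.25) × 0.29]
    = 0.710 × [1 + 0.75 × 0.29] = 0.710 × 1.2175 = 0.8644
E(R) = R_f + β_L × MRP = 1.22% + 0.8644 × 6.83% = 7.12%

7.12%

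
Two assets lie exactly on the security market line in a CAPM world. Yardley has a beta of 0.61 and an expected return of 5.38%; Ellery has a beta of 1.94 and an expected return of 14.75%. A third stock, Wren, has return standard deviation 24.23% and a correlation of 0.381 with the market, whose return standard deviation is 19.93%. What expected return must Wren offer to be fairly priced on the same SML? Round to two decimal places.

4.35%

MRP = (14.75% − 5.38%) / (1.94 − 0.61) = 7.0451%
R_f = 5.38% − 0.61 × 7.0451% = 1.0825%
β_Wren = ρ·σ_i/σ_m = 0.381 × 24.23 / 19.93 = 0.4632
E(R_Wren) = R_f + β × MRP = 1.0825% + 0.4632 × 7.0451% = 4.35%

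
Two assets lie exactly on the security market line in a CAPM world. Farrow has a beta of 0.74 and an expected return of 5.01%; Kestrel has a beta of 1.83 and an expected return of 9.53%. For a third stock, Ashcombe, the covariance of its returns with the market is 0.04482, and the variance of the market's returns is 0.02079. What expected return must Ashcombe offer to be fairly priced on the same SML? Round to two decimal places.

MRP = (9.53% − 5.01%) / (1.83 − 0.74) = 4.1468%
R_f = 5.01% − 0.74 × 4.1468% = 1.9414%
β_Ashcombe = Cov / Var(R_m) = 0.04482 / 0.02079 = 2.1558
E(R_Ashcombe) = R_f + β × MRP = 1.9414% + 2.1558 × 4.1468% = 10.88%

10.88%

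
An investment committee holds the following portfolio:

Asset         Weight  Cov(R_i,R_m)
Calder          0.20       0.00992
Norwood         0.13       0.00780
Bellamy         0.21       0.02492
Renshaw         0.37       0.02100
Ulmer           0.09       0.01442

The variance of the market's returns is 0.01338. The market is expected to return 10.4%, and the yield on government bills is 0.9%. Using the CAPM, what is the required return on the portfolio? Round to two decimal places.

13.18%

β_Calder = 0.00992 / 0.01338 = 0.7414
β_Norwood = 0.00780 / 0.01338 = 0.5830
β_Bellamy = 0.02492 / 0.01338 = 1.8625
β_Renshaw = 0.02100 / 0.01338 = 1.5695
β_Ulmer = 0.01442 / 0.01338 = 1.0777
β_P = Σ w_i β_i = 0.20×0.7414 + 0.13×0.5830 + 0.21×1.8625 + 0.37×1.5695 + 0.09×1.0777 = 1.2929
MRP = 10.4% − 0.9% = 9.50%
E(R_P) = R_f + β_P × MRP = 0.9% + 1.2929 × 9.5% = 13.18%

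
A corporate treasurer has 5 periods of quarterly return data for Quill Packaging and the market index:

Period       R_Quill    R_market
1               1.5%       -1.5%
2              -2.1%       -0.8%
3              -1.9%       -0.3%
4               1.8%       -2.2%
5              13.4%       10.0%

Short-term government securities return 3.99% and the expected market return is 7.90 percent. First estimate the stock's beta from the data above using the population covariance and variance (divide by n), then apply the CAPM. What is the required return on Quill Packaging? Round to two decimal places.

8.45%

Mean R_i = (1.5 − 2.1 − 1.9 + 1.8 + 13.4) / 5 = 2.5400%
Mean R_m = (-1.5 − 0.8 − 0.3 − 2.2 + 10.0) / 5 = 1.0400%
Σ(R_i − R̄_i)(R_m − R̄_m) = 116.8320  ⇒  Cov = 116.8320 / 5 = 23.3664
Σ(R_m − R̄_m)² = 102.4120  ⇒  Var(R_m) = 102.4120 / 5 = 20.4824
β = Cov / Var(R_m) = 23.3664 / 20.4824 = 1.1408
MRP = 7.90% − 3.99% = 3.91%
E(R) = R_f + β × MRP = 3.99% + 1.1408 × 3.91% = 8.45%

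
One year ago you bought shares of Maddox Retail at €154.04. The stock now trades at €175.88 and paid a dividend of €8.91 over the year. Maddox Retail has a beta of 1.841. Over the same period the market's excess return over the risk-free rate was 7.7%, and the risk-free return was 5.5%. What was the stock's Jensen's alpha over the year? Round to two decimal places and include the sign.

+0.29%

Realised HPR = (P1 + D1 − P0) / P0 = (175.88 + 8.91 − 154.04) / 154.04 = 30.75 / 154.04 = 19.9623%
CAPM required = R_f + β·MRP = 5.5% + 1.841 × 7.7% = 19.6757%
α = realised − required = 19.9623% − 19.6757% = +0.29%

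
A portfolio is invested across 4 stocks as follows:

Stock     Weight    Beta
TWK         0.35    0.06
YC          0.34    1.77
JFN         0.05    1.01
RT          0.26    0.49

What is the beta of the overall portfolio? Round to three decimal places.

0.801

β_P = Σ w_i β_i = 0.35×0.06 + 0.34×1.77 + 0.05×1.01 + 0.26×0.49 = 0.8007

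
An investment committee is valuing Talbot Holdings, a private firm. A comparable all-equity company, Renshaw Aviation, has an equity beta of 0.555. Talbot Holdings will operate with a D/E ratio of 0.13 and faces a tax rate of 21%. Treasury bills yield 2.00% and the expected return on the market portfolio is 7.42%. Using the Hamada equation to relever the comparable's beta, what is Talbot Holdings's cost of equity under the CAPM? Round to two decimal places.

β_L = β_U × [1 + (1 − t)(D/E)] = 0.555 × [1 + (1 − 0.21) × 0.13]
    = 0.555 × [1 + 0.79 × 0.13] = 0.555 × 1.1027 = 0.6120
MRP = 7.42% − 2.00% = 5.42%
E(R) = R_f + β_L × MRP = 2.00% + 0.6120 × 5.42% = 5.32%

5.32%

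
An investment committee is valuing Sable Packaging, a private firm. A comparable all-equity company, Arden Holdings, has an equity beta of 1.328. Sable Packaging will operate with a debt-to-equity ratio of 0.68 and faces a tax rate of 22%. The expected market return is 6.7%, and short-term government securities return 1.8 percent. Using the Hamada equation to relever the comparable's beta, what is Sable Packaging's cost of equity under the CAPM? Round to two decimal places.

β_L = β_U × [1 + (1 − t)(D/E)] = 1.328 × [1 + (1 − 0.22) × 0.68]
    = 1.328 × [1 + 0.78 × 0.68] = 1.328 × 1.5304 = 2.0324
MRP = 6.7% − 1.8% = 4.90%
E(R) = R_f + β_L × MRP = 1.8% + 2.0324 × 4.9% = 11.76%

11.76%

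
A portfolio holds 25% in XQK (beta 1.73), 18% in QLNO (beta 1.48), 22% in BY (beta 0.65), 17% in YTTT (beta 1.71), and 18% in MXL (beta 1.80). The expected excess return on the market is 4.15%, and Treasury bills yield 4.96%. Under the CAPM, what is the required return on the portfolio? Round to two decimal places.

β_P = Σ w_i β_i = 0.25×1.73 + 0.18×1.48 + 0.22×0.65 + 0.17×1.71 + 0.18×1.80 = 1.4566
E(R_P) = R_f + β_P × MRP = 4.96% + 1.4566 × 4.15% = 11.00%

11.00%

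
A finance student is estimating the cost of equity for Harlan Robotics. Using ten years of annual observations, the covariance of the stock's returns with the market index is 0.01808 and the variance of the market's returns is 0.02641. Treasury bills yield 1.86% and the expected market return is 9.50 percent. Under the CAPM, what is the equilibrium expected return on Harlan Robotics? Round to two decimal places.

β = Cov(R_i, R_m) / Var(R_m) = 0.01808 / 0.02641 = 0.6846
MRP = 9.50% − 1.86% = 7.64%
E(R) = R_f + β × MRP = 1.86% + 0.6846 × 7.64% = 7.09%

7.09%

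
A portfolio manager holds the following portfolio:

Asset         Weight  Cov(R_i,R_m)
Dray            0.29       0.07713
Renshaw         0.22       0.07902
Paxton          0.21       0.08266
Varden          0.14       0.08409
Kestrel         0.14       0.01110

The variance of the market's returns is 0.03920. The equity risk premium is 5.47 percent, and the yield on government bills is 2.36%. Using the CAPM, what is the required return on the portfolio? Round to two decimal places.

β_Dray = 0.07713 / 0.03920 = 1.9676
β_Renshaw = 0.07902 / 0.03920 = 2.0158
β_Paxton = 0.08266 / 0.03920 = 2.1087
β_Varden = 0.08409 / 0.03920 = 2.1452
β_Kestrel = 0.01110 / 0.03920 = 0.2832
β_P = Σ w_i β_i = 0.29×1.9676 + 0.22×2.0158 + 0.21×2.1087 + 0.14×2.1452 + 0.14×0.2832 = 1.7969
E(R_P) = R_f + β_P × MRP = 2.36% + 1.7969 × 5.47% = 12.19%

12.19%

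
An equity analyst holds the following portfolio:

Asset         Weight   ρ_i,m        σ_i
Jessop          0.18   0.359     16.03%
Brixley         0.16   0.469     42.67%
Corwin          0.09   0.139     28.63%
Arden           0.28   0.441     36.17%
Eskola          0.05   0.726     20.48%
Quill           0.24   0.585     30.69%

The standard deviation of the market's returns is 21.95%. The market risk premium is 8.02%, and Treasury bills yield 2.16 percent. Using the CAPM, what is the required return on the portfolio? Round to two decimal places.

7.32%

β_Jessop = 0.359 × 16.03% / 21.95% = 0.2622
β_Brixley = 0.469 × 42.67% / 21.95% = 0.9117
β_Corwin = 0.139 × 28.63% / 21.95% = 0.1813
β_Arden = 0.441 × 36.17% / 21.95% = 0.7267
β_Eskola = 0.726 × 20.48% / 21.95% = 0.6774
β_Quill = 0.585 × 30.69% / 21.95% = 0.8179
β_P = Σ w_i β_i = 0.18×0.2622 + 0.16×0.9117 + 0.09×0.1813 + 0.28×0.7267 + 0.05×0.6774 + 0.24×0.8179 = 0.6430
E(R_P) = R_f + β_P × MRP = 2.16% + 0.6430 × 8.02% = 7.32%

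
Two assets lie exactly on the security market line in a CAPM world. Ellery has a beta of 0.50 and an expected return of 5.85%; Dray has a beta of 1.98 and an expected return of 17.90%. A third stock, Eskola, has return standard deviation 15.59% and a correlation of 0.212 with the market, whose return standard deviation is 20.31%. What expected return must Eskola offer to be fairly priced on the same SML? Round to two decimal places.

3.10%

MRP = (17.90% − 5.85%) / (1.98 − 0.50) = 8.1419%
R_f = 5.85% − 0.50 × 8.1419% = 1.7791%
β_Eskola = ρ·σ_i/σ_m = 0.212 × 15.59 / 20.31 = 0.1627
E(R_Eskola) = R_f + β × MRP = 1.7791% + 0.1627 × 8.1419% = 3.10%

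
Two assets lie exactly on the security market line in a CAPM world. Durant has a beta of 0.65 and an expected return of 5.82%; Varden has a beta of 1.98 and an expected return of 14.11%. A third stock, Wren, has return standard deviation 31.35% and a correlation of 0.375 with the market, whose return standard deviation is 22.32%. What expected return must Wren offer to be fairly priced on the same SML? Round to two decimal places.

5.05%

MRP = (14.11% − 5.82%) / (1.98 − 0.65) = 6.2331%
R_f = 5.82% − 0.65 × 6.2331% = 1.7685%
β_Wren = ρ·σ_i/σ_m = 0.375 × 31.35 / 22.32 = 0.5267
E(R_Wren) = R_f + β × MRP = 1.7685% + 0.5267 × 6.2331% = 5.05%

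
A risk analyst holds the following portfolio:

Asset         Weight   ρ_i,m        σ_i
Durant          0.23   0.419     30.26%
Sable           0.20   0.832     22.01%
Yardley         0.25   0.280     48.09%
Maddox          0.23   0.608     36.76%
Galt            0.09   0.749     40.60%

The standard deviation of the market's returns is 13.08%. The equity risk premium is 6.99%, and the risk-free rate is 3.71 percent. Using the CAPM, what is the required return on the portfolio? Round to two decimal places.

β_Durant = 0.419 × 30.26% / 13.08% = 0.9693
β_Sable = 0.832 × 22.01% / 13.08% = 1.4000
β_Yardley = 0.280 × 48.09% / 13.08% = 1.0294
β_Maddox = 0.608 × 36.76% / 13.08% = 1.7087
β_Galt = 0.749 × 40.60% / 13.08% = 2.3249
β_P = Σ w_i β_i = 0.23×0.9693 + 0.20×1.4000 + 0.25×1.0294 + 0.23×1.7087 + 0.09×2.3249 = 1.3625
E(R_P) = R_f + β_P × MRP = 3.71% + 1.3625 × 6.99% = 13.23%

13.23%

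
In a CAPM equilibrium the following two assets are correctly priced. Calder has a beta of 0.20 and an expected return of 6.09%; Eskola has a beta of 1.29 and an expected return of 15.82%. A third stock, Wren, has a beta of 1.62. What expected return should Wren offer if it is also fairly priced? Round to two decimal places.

MRP (SML slope) = (15.82% − 6.09%) / (1.29 − 0.20) = 9.73% / 1.09 = 8.9266%
R_f (intercept) = 6.09% − 0.20 × 8.9266% = 4.3047%
E(R_Wren) = R_f + β × MRP = 4.3047% + 1.62 × 8.9266% = 18.77%

18.77%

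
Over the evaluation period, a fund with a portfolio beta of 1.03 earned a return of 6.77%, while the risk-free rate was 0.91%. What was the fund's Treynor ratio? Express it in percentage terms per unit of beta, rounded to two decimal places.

5.69%

Treynor = (R_P − R_f) / β_P = (6.77% − 0.91%) / 1.0300 = 5.86% / 1.0300 = 5.69%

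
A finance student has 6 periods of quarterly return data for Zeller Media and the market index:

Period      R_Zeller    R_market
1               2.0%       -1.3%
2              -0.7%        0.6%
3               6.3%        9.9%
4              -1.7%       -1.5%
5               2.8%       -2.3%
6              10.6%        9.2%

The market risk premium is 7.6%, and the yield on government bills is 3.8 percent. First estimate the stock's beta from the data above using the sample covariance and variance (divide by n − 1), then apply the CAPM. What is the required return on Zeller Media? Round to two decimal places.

8.94%

Mean R_i = (2.0 − 0.7 + 6.3 − 1.7 + 2.8 + 10.6) / 6 = 3.2167%
Mean R_m = (-1.3 + 0.6 + 9.9 − 1.5 − 2.3 + 9.2) / 6 = 2.4333%
Σ(R_i − R̄_i)(R_m − R̄_m) = 106.0167  ⇒  Cov = 106.0167 / 5 = 21.2033
Σ(R_m − R̄_m)² = 156.7133  ⇒  Var(R_m) = 156.7133 / 5 = 31.3427
β = Cov / Var(R_m) = 21.2033 / 31.3427 = 0.6765
E(R) = R_f + β × MRP = 3.8% + 0.6765 × 7.6% = 8.94%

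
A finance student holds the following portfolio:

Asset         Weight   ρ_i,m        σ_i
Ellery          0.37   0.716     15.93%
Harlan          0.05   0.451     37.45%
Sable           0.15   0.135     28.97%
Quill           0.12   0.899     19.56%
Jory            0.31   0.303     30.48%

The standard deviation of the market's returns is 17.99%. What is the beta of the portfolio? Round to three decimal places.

β_Ellery = 0.716 × 15.93% / 17.99% = 0.6340
β_Harlan = 0.451 × 37.45% / 17.99% = 0.9389
β_Sable = 0.135 × 28.97% / 17.99% = 0.2174
β_Quill = 0.899 × 19.56% / 17.99% = 0.9775
β_Jory = 0.303 × 30.48% / 17.99% = 0.5134
β_P = Σ w_i β_i = 0.37×0.6340 + 0.05×0.9389 + 0.15×0.2174 + 0.12×0.9775 + 0.31×0.5134 = 0.5906

0.591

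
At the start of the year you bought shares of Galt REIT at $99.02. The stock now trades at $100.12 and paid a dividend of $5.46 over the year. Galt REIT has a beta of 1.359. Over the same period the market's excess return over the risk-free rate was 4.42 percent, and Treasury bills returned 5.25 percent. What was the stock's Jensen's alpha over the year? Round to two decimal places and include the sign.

-4.63%

Realised HPR = (P1 + D1 − P0) / P0 = (100.12 + 5.46 − 99.02) / 99.02 = 6.56 / 99.02 = 6.6249%
CAPM required = R_f + β·MRP = 5.25% + 1.359 × 4.42% = 11.25678%
α = realised − required = 6.6249% − 11.25678% = -4.63%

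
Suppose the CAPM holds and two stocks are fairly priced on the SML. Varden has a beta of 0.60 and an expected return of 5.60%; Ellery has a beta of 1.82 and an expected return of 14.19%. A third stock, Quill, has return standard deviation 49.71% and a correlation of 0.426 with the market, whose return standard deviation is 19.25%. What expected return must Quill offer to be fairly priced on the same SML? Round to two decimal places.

MRP = (14.19% − 5.60%) / (1.82 − 0.60) = 7.0410%
R_f = 5.60% − 0.60 × 7.0410% = 1.3754%
β_Quill = ρ·σ_i/σ_m = 0.426 × 49.71 / 19.25 = 1.1001
E(R_Quill) = R_f + β × MRP = 1.3754% + 1.1001 × 7.0410% = 9.12%

9.12%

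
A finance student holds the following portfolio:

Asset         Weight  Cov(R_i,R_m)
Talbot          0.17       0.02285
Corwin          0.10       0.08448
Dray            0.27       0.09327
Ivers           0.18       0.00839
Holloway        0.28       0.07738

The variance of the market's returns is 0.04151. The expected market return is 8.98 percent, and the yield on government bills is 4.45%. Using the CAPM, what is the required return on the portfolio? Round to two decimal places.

11.07%

β_Talbot = 0.02285 / 0.04151 = 0.5505
β_Corwin = 0.08448 / 0.04151 = 2.0352
β_Dray = 0.09327 / 0.04151 = 2.2469
β_Ivers = 0.00839 / 0.04151 = 0.2021
β_Holloway = 0.07738 / 0.04151 = 1.8641
β_P = Σ w_i β_i = 0.17×0.5505 + 0.10×2.0352 + 0.27×2.2469 + 0.18×0.2021 + 0.28×1.8641 = 1.4621
MRP = 8.98% − 4.45% = 4.53%
E(R_P) = R_f + β_P × MRP = 4.45% + 1.4621 × 4.53% = 11.07%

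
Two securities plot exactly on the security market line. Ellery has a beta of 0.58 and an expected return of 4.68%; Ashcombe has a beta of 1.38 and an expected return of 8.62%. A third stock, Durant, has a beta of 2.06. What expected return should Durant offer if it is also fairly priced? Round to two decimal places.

11.97%

MRP (SML slope) = (8.62% − 4.68%) / (1.38 − 0.58) = 3.94% / 0.80 = 4.9250%
R_f (intercept) = 4.68% − 0.58 × 4.9250% = 1.8235%
E(R_Durant) = R_f + β × MRP = 1.8235% + 2.06 × 4.9250% = 11.97%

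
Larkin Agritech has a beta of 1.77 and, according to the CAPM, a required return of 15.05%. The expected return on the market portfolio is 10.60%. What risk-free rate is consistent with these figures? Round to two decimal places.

4.82%

E(R) = R_f + β(E(R_m) − R_f) = R_f(1 − β) + β·E(R_m)
15.05% = R_f × (1 − 1.77) + 1.77 × 10.60%
15.05% = R_f × -0.77 + 18.7620%
R_f = (15.05% − 18.7620%) / -0.77 = 4.82%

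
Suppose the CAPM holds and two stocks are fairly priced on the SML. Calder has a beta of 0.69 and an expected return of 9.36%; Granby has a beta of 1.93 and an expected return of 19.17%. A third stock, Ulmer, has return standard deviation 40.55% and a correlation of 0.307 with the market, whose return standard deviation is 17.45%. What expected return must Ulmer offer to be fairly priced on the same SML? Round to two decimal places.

9.55%

MRP = (19.17% − 9.36%) / (1.93 − 0.69) = 7.9113%
R_f = 9.36% − 0.69 × 7.9113% = 3.9012%
β_Ulmer = ρ·σ_i/σ_m = 0.307 × 40.55 / 17.45 = 0.7134
E(R_Ulmer) = R_f + β × MRP = 3.9012% + 0.7134 × 7.9113% = 9.55%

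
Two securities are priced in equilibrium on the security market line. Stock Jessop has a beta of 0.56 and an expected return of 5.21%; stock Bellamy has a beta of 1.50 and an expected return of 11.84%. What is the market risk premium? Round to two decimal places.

7.05%

Both satisfy E(R) = R_f + β·MRP, so the slope of the SML is
MRP = (11.84% − 5.21%) / (1.50 − 0.56) = 6.63% / 0.94 = 7.0532%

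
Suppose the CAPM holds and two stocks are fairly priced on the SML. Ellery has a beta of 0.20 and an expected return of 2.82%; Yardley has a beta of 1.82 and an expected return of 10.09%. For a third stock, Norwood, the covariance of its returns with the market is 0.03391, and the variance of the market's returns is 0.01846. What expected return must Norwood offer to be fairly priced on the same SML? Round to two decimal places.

10.17%

MRP = (10.09% − 2.82%) / (1.82 − 0.20) = 4.4877%
R_f = 2.82% − 0.20 × 4.4877% = 1.9225%
β_Norwood = Cov / Var(R_m) = 0.03391 / 0.01846 = 1.8369
E(R_Norwood) = R_f + β × MRP = 1.9225% + 1.8369 × 4.4877% = 10.17%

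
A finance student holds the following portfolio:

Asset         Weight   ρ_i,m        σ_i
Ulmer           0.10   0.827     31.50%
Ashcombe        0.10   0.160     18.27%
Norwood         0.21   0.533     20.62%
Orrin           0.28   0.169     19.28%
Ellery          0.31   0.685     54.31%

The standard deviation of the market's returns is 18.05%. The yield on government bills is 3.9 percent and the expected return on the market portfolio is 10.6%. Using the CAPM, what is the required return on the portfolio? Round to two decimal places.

β_Ulmer = 0.827 × 31.50% / 18.05% = 1.4432
β_Ashcombe = 0.160 × 18.27% / 18.05% = 0.1620
β_Norwood = 0.533 × 20.62% / 18.05% = 0.6089
β_Orrin = 0.169 × 19.28% / 18.05% = 0.1805
β_Ellery = 0.685 × 54.31% / 18.05% = 2.0611
β_P = Σ w_i β_i = 0.10×1.4432 + 0.10×0.1620 + 0.21×0.6089 + 0.28×0.1805 + 0.31×2.0611 = 0.9779
MRP = 10.6% − 3.9% = 6.70%
E(R_P) = R_f + β_P × MRP = 3.9% + 0.9779 × 6.7% = 10.45%

10.45%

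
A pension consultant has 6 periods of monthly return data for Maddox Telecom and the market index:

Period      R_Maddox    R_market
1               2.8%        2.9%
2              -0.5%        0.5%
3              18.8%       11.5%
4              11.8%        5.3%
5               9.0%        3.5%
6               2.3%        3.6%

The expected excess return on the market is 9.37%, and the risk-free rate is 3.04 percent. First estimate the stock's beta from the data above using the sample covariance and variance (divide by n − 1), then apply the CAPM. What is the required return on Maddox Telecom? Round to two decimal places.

19.81%

Mean R_i = (2.8 − 0.5 + 18.8 + 11.8 + 9.0 + 2.3) / 6 = 7.3667%
Mean R_m = (2.9 + 0.5 + 11.5 + 5.3 + 3.5 + 3.6) / 6 = 4.5500%
Σ(R_i − R̄_i)(R_m − R̄_m) = 125.2800  ⇒  Cov = 125.2800 / 5 = 25.0560
Σ(R_m − R̄_m)² = 69.9950  ⇒  Var(R_m) = 69.9950 / 5 = 13.9990
β = Cov / Var(R_m) = 25.0560 / 13.9990 = 1.7898
E(R) = R_f + β × MRP = 3.04% + 1.7898 × 9.37% = 19.81%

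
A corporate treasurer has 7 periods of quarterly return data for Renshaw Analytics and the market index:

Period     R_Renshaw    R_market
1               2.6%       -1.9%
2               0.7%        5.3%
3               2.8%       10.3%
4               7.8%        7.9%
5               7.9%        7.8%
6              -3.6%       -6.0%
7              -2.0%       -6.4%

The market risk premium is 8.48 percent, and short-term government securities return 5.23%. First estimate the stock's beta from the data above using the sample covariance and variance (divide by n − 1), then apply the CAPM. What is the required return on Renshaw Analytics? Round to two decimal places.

Mean R_i = (2.6 + 0.7 + 2.8 + 7.8 + 7.9 − 3.6 − 2.0) / 7 = 2.3143%
Mean R_m = (-1.9 + 5.3 + 10.3 + 7.9 + 7.8 − 6.0 − 6.4) / 7 = 2.4286%
Σ(R_i − R̄_i)(R_m − R̄_m) = 145.9071  ⇒  Cov = 145.9071 / 6 = 24.3179
Σ(R_m − R̄_m)² = 296.7143  ⇒  Var(R_m) = 296.7143 / 6 = 49.4524
β = Cov / Var(R_m) = 24.3179 / 49.4524 = 0.4917
E(R) = R_f + β × MRP = 5.23% + 0.4917 × 8.48% = 9.40%

9.40%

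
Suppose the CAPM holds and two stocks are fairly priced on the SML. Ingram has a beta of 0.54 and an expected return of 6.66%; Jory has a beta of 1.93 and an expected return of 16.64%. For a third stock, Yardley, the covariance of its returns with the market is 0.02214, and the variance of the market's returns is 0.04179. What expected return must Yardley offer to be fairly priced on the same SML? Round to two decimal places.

6.59%

MRP = (16.64% − 6.66%) / (1.93 − 0.54) = 7.1799%
R_f = 6.66% − 0.54 × 7.1799% = 2.7829%
β_Yardley = Cov / Var(R_m) = 0.02214 / 0.04179 = 0.5298
E(R_Yardley) = R_f + β × MRP = 2.7829% + 0.5298 × 7.1799% = 6.59%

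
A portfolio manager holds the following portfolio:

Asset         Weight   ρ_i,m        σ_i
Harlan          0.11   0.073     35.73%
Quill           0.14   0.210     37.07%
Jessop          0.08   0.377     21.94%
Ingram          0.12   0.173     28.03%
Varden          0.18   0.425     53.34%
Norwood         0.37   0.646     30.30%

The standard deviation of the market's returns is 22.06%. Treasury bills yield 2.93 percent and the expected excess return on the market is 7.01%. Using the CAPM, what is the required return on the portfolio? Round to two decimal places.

7.36%

β_Harlan = 0.073 × 35.73% / 22.06% = 0.1182
β_Quill = 0.210 × 37.07% / 22.06% = 0.3529
β_Jessop = 0.377 × 21.94% / 22.06% = 0.3749
β_Ingram = 0.173 × 28.03% / 22.06% = 0.2198
β_Varden = 0.425 × 53.34% / 22.06% = 1.0276
β_Norwood = 0.646 × 30.30% / 22.06% = 0.8873
β_P = Σ w_i β_i = 0.11×0.1182 + 0.14×0.3529 + 0.08×0.3749 + 0.12×0.2198 + 0.18×1.0276 + 0.37×0.8873 = 0.6320
E(R_P) = R_f + β_P × MRP = 2.93% + 0.6320 × 7.01% = 7.36%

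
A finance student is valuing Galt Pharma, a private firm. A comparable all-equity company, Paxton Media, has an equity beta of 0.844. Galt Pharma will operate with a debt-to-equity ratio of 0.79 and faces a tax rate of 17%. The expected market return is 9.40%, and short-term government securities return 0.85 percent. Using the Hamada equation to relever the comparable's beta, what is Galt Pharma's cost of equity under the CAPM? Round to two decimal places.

β_L = β_U × [1 + (1 − t)(D/E)] = 0.844 × [1 + (1 − 0.17) × 0.79]
    = 0.844 × [1 + 0.83 × 0.79] = 0.844 × 1.6557 = 1.3974
MRP = 9.40% − 0.85% = 8.55%
E(R) = R_f + β_L × MRP = 0.85% + 1.3974 × 8.55% = 12.80%

12.80%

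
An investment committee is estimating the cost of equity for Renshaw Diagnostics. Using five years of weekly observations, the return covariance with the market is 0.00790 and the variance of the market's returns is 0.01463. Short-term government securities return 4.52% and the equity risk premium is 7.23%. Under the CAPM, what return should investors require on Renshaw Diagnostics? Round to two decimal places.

β = Cov(R_i, R_m) / Var(R_m) = 0.00790 / 0.01463 = 0.5400
E(R) = R_f + β × MRP = 4.52% + 0.5400 × 7.23% = 8.42%

8.42%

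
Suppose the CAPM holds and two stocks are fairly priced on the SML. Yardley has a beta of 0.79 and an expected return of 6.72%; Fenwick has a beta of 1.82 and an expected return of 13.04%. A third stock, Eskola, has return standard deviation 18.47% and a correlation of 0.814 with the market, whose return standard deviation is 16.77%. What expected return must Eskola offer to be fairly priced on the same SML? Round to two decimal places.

7.37%

MRP = (13.04% − 6.72%) / (1.82 − 0.79) = 6.1359%
R_f = 6.72% − 0.79 × 6.1359% = 1.8726%
β_Eskola = ρ·σ_i/σ_m = 0.814 × 18.47 / 16.77 = 0.8965
E(R_Eskola) = R_f + β × MRP = 1.8726% + 0.8965 × 6.1359% = 7.37%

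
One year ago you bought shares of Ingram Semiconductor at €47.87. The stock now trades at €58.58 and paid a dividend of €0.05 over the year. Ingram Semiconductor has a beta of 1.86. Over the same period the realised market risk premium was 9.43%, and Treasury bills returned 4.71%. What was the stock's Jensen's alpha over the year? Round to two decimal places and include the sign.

+0.23%

Realised HPR = (P1 + D1 − P0) / P0 = (58.58 + 0.05 − 47.87) / 47.87 = 10.76 / 47.87 = 22.4775%
CAPM required = R_f + β·MRP = 4.71% + 1.86 × 9.43% = 22.2498%
α = realised − required = 22.4775% − 22.2498% = +0.23%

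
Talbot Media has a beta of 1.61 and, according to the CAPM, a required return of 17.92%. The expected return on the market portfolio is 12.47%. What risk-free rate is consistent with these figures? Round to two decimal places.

3.54%

E(R) = R_f + β(E(R_m) − R_f) = R_f(1 − β) + β·E(R_m)
17.92% = R_f × (1 − 1.61) + 1.61 × 12.47%
17.92% = R_f × -0.61 + 20.0767%
R_f = (17.92% − 20.0767%) / -0.61 = 3.54%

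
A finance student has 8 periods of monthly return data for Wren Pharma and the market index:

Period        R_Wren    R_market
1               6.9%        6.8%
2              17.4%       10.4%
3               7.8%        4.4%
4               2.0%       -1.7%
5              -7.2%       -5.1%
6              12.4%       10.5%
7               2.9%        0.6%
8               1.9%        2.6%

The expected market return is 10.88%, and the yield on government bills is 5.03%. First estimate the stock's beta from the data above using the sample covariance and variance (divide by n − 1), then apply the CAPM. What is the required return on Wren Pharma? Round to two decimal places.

12.40%

Mean R_i = (6.9 + 17.4 + 7.8 + 2.0 − 7.2 + 12.4 + 2.9 + 1.9) / 8 = 5.5125%
Mean R_m = (6.8 + 10.4 + 4.4 − 1.7 − 5.1 + 10.5 + 0.6 + 2.6) / 8 = 3.5625%
Σ(R_i − R̄_i)(R_m − R̄_m) = 275.2938  ⇒  Cov = 275.2938 / 7 = 39.3277
Σ(R_m − R̄_m)² = 218.4988  ⇒  Var(R_m) = 218.4988 / 7 = 31.2141
β = Cov / Var(R_m) = 39.3277 / 31.2141 = 1.2599
MRP = 10.88% − 5.03% = 5.85%
E(R) = R_f + β × MRP = 5.03% + 1.2599 × 5.85% = 12.40%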